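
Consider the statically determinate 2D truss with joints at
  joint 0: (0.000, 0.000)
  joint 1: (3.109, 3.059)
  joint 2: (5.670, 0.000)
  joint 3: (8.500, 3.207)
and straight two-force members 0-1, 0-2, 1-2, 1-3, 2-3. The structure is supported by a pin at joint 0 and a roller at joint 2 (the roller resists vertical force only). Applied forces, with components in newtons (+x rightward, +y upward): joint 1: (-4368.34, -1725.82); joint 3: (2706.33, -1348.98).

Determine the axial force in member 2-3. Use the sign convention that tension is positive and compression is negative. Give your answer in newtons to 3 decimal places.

-1945.327

N=4 nodes, M=5 members, R=3 reactions → 2N=8, M+R=8
member 0 (0-1): L=4.3616, (cx,cy)=(0.7128,0.7014)
member 1 (0-2): L=5.6700, (cx,cy)=(1.0000,0.0000)
member 2 (1-2): L=3.9895, (cx,cy)=(0.6419,-0.7668)
member 3 (1-3): L=5.3930, (cx,cy)=(0.9996,0.0274)
member 4 (2-3): L=4.2771, (cx,cy)=(0.6617,0.7498)
solve A·x = −loads:
  F[0-1] = -1329.1954 N (compression)
  F[0-2] = -714.5390 N (compression)
  F[1-2] = -892.0035 N (compression)
  F[1-3] = +3994.9803 N (tension)
  F[2-3] = -1945.3271 N (compression)
  Rx@0 = +1662.0100 N
  Ry@0 = +932.2334 N
  Ry@2 = +2142.5666 N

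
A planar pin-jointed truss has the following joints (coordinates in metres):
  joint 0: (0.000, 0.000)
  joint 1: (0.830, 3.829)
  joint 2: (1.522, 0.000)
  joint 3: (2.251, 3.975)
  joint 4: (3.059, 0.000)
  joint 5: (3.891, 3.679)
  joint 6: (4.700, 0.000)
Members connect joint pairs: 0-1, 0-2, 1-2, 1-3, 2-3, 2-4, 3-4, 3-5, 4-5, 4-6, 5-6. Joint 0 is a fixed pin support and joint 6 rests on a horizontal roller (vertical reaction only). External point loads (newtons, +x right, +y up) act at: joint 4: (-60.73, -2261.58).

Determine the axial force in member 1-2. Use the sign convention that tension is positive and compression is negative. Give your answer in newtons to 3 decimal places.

770.246

N=7 nodes, M=11 members, R=3 reactions → 2N=14, M+R=14
member 0 (0-1): L=3.9179, (cx,cy)=(0.2118,0.9773)
member 1 (0-2): L=1.5220, (cx,cy)=(1.0000,0.0000)
member 2 (1-2): L=3.8910, (cx,cy)=(0.1778,-0.9841)
member 3 (1-3): L=1.4285, (cx,cy)=(0.9948,0.1022)
member 4 (2-3): L=4.0413, (cx,cy)=(0.1804,0.9836)
member 5 (2-4): L=1.5370, (cx,cy)=(1.0000,0.0000)
member 6 (3-4): L=4.0563, (cx,cy)=(0.1992,-0.9800)
member 7 (3-5): L=1.6665, (cx,cy)=(0.9841,-0.1776)
member 8 (4-5): L=3.7719, (cx,cy)=(0.2206,0.9754)
member 9 (4-6): L=1.6410, (cx,cy)=(1.0000,0.0000)
member 10 (5-6): L=3.7669, (cx,cy)=(0.2148,-0.9767)
solve A·x = −loads:
  F[0-1] = -807.9668 N (compression)
  F[0-2] = +110.4352 N (tension)
  F[1-2] = +770.2464 N (tension)
  F[1-3] = -309.7719 N (compression)
  F[2-3] = -770.6089 N (compression)
  F[2-4] = +386.4280 N (tension)
  F[3-4] = +921.9581 N (tension)
  F[3-5] = -641.0014 N (compression)
  F[4-5] = +1392.3940 N (tension)
  F[4-6] = +323.6773 N (tension)
  F[5-6] = -1507.1194 N (compression)
  Rx@0 = +60.7300 N
  Ry@0 = +789.6283 N
  Ry@6 = +1471.9517 N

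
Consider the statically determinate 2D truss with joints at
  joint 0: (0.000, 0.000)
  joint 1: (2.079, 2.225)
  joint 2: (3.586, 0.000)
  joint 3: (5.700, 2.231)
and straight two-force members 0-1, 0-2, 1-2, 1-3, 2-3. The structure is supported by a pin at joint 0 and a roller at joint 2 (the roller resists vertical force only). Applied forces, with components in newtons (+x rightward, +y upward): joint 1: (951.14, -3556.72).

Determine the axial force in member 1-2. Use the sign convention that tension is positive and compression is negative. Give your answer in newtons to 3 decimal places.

-3203.255

N=4 nodes, M=5 members, R=3 reactions → 2N=8, M+R=8
member 0 (0-1): L=3.0451, (cx,cy)=(0.6827,0.7307)
member 1 (0-2): L=3.5860, (cx,cy)=(1.0000,0.0000)
member 2 (1-2): L=2.6873, (cx,cy)=(0.5608,-0.8280)
member 3 (1-3): L=3.6210, (cx,cy)=(1.0000,0.0017)
member 4 (2-3): L=3.0735, (cx,cy)=(0.6878,0.7259)
solve A·x = −loads:
  F[0-1] = -1237.9586 N (compression)
  F[0-2] = +1796.3285 N (tension)
  F[1-2] = -3203.2546 N (compression)
  F[1-3] = +0.0000 N (tension)
  F[2-3] = +0.0000 N (tension)
  Rx@0 = -951.1400 N
  Ry@0 = +904.5428 N
  Ry@2 = +2652.1772 N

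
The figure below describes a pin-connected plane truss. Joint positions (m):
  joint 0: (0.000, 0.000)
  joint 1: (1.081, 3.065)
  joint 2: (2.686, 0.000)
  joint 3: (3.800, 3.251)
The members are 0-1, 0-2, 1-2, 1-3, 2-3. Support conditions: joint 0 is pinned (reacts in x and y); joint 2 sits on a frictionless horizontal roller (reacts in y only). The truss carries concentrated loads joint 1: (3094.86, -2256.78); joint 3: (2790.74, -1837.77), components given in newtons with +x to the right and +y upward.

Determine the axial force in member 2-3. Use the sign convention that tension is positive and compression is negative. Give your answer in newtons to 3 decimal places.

N=4 nodes, M=5 members, R=3 reactions → 2N=8, M+R=8
member 0 (0-1): L=3.2500, (cx,cy)=(0.3326,0.9431)
member 1 (0-2): L=2.6860, (cx,cy)=(1.0000,0.0000)
member 2 (1-2): L=3.4598, (cx,cy)=(0.4639,-0.8859)
member 3 (1-3): L=2.7254, (cx,cy)=(0.9977,0.0682)
member 4 (2-3): L=3.4366, (cx,cy)=(0.3242,0.9460)
solve A·x = −loads:
  F[0-1] = +6704.7430 N (tension)
  F[0-2] = +3655.5295 N (tension)
  F[1-2] = -9414.4848 N (compression)
  F[1-3] = +3510.7662 N (tension)
  F[2-3] = -2195.9496 N (compression)
  Rx@0 = -5885.6000 N
  Ry@0 = -6323.0028 N
  Ry@2 = +10417.5528 N

-2195.950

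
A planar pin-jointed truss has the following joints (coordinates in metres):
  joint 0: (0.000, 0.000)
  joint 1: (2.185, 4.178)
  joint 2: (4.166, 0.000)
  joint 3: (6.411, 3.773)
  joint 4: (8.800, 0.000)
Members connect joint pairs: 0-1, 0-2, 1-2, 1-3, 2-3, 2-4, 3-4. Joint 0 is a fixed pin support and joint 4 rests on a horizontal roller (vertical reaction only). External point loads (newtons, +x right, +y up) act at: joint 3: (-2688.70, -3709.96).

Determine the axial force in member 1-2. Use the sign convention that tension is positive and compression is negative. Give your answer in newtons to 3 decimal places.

N=5 nodes, M=7 members, R=3 reactions → 2N=10, M+R=10
member 0 (0-1): L=4.7149, (cx,cy)=(0.4634,0.8861)
member 1 (0-2): L=4.1660, (cx,cy)=(1.0000,0.0000)
member 2 (1-2): L=4.6239, (cx,cy)=(0.4284,-0.9036)
member 3 (1-3): L=4.2454, (cx,cy)=(0.9954,-0.0954)
member 4 (2-3): L=4.3904, (cx,cy)=(0.5113,0.8594)
member 5 (2-4): L=4.6340, (cx,cy)=(1.0000,0.0000)
member 6 (3-4): L=4.4657, (cx,cy)=(0.5350,-0.8449)
solve A·x = −loads:
  F[0-1] = -2437.4970 N (compression)
  F[0-2] = -1559.0948 N (compression)
  F[1-2] = +2629.7550 N (tension)
  F[1-3] = -2266.6095 N (compression)
  F[2-3] = -2765.0058 N (compression)
  F[2-4] = +981.4402 N (tension)
  F[3-4] = -1834.5997 N (compression)
  Rx@0 = +2688.7000 N
  Ry@0 = +2159.9499 N
  Ry@4 = +1550.0101 N

2629.755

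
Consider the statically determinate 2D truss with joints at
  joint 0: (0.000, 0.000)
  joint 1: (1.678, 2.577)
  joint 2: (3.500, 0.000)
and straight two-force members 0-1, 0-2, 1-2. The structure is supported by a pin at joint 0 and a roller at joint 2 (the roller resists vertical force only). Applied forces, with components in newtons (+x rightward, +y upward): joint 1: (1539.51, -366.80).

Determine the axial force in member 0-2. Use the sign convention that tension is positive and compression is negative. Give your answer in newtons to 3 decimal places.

N=3 nodes, M=3 members, R=3 reactions → 2N=6, M+R=6
member 0 (0-1): L=3.0752, (cx,cy)=(0.5457,0.8380)
member 1 (0-2): L=3.5000, (cx,cy)=(1.0000,0.0000)
member 2 (1-2): L=3.1560, (cx,cy)=(0.5773,-0.8165)
solve A·x = −loads:
  F[0-1] = +1124.7828 N (tension)
  F[0-2] = +925.7581 N (tension)
  F[1-2] = -1603.5858 N (compression)
  Rx@0 = -1539.5100 N
  Ry@0 = -942.5736 N
  Ry@2 = +1309.3736 N

925.758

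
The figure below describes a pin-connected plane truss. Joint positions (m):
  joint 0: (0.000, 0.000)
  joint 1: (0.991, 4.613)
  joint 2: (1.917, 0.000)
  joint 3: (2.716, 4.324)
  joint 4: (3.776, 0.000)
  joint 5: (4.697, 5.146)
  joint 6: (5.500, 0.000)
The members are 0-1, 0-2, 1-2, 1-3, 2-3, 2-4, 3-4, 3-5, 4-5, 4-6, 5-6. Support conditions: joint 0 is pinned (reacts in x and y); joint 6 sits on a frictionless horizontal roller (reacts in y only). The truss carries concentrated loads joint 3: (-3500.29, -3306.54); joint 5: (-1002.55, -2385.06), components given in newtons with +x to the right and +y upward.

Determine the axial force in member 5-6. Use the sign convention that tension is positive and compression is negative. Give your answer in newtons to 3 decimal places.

N=7 nodes, M=11 members, R=3 reactions → 2N=14, M+R=14
member 0 (0-1): L=4.7182, (cx,cy)=(0.2100,0.9777)
member 1 (0-2): L=1.9170, (cx,cy)=(1.0000,0.0000)
member 2 (1-2): L=4.7050, (cx,cy)=(0.1968,-0.9804)
member 3 (1-3): L=1.7490, (cx,cy)=(0.9863,-0.1652)
member 4 (2-3): L=4.3972, (cx,cy)=(0.1817,0.9834)
member 5 (2-4): L=1.8590, (cx,cy)=(1.0000,0.0000)
member 6 (3-4): L=4.4520, (cx,cy)=(0.2381,-0.9712)
member 7 (3-5): L=2.1448, (cx,cy)=(0.9236,0.3833)
member 8 (4-5): L=5.2278, (cx,cy)=(0.1762,0.9844)
member 9 (4-6): L=1.7240, (cx,cy)=(1.0000,0.0000)
member 10 (5-6): L=5.2083, (cx,cy)=(0.1542,-0.9880)
solve A·x = −loads:
  F[0-1] = -5842.1320 N (compression)
  F[0-2] = -3275.7840 N (compression)
  F[1-2] = +6245.4764 N (tension)
  F[1-3] = -2490.4667 N (compression)
  F[2-3] = -6226.9858 N (compression)
  F[2-4] = -915.1222 N (compression)
  F[3-4] = +2213.9401 N (tension)
  F[3-5] = -665.3585 N (compression)
  F[4-5] = -2184.4390 N (compression)
  F[4-6] = -3.1545 N (compression)
  F[5-6] = +20.4604 N (tension)
  Rx@0 = +4502.8400 N
  Ry@0 = +5711.8158 N
  Ry@6 = -20.2158 N

20.460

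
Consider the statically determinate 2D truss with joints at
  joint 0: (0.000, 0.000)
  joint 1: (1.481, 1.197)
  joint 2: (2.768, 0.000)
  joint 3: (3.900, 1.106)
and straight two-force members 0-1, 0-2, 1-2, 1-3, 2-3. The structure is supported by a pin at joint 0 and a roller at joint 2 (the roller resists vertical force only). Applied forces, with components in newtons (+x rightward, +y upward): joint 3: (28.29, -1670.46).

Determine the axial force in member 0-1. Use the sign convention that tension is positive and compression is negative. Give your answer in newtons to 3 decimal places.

1104.774

N=4 nodes, M=5 members, R=3 reactions → 2N=8, M+R=8
member 0 (0-1): L=1.9043, (cx,cy)=(0.7777,0.6286)
member 1 (0-2): L=2.7680, (cx,cy)=(1.0000,0.0000)
member 2 (1-2): L=1.7576, (cx,cy)=(0.7322,-0.6810)
member 3 (1-3): L=2.4207, (cx,cy)=(0.9993,-0.0376)
member 4 (2-3): L=1.5826, (cx,cy)=(0.7153,0.6988)
solve A·x = −loads:
  F[0-1] = +1104.7744 N (tension)
  F[0-2] = -830.9304 N (compression)
  F[1-2] = -1112.1408 N (compression)
  F[1-3] = +1674.7650 N (tension)
  F[2-3] = -2300.2272 N (compression)
  Rx@0 = -28.2900 N
  Ry@0 = -694.4543 N
  Ry@2 = +2364.9143 N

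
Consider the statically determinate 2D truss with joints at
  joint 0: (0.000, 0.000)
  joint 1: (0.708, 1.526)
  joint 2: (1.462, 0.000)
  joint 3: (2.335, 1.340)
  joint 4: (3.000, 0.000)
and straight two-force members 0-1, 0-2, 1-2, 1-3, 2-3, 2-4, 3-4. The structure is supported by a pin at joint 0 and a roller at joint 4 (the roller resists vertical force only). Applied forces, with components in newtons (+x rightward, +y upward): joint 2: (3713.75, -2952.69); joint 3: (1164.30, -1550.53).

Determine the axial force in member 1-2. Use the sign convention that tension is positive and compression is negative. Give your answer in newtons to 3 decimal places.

1664.906

N=5 nodes, M=7 members, R=3 reactions → 2N=10, M+R=10
member 0 (0-1): L=1.6822, (cx,cy)=(0.4209,0.9071)
member 1 (0-2): L=1.4620, (cx,cy)=(1.0000,0.0000)
member 2 (1-2): L=1.7021, (cx,cy)=(0.4430,-0.8965)
member 3 (1-3): L=1.6376, (cx,cy)=(0.9935,-0.1136)
member 4 (2-3): L=1.5993, (cx,cy)=(0.5459,0.8379)
member 5 (2-4): L=1.5380, (cx,cy)=(1.0000,0.0000)
member 6 (3-4): L=1.4959, (cx,cy)=(0.4445,-0.8958)
solve A·x = −loads:
  F[0-1] = -1474.3242 N (compression)
  F[0-2] = +5498.5441 N (tension)
  F[1-2] = +1664.9057 N (tension)
  F[1-3] = -1366.8569 N (compression)
  F[2-3] = +1742.5680 N (tension)
  F[2-4] = +1571.1009 N (tension)
  F[3-4] = -3534.2356 N (compression)
  Rx@0 = -4878.0500 N
  Ry@0 = +1337.3926 N
  Ry@4 = +3165.8274 N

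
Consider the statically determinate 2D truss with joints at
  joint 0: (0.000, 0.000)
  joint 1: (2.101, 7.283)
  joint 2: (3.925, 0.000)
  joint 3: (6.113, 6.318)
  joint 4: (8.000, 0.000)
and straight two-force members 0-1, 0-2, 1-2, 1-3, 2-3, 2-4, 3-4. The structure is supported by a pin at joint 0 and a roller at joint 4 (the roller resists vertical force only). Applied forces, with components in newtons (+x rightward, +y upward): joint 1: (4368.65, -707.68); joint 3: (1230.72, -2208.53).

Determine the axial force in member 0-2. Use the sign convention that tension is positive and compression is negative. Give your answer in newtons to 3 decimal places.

4472.478

N=5 nodes, M=7 members, R=3 reactions → 2N=10, M+R=10
member 0 (0-1): L=7.5800, (cx,cy)=(0.2772,0.9608)
member 1 (0-2): L=3.9250, (cx,cy)=(1.0000,0.0000)
member 2 (1-2): L=7.5079, (cx,cy)=(0.2429,-0.9700)
member 3 (1-3): L=4.1264, (cx,cy)=(0.9723,-0.2339)
member 4 (2-3): L=6.6861, (cx,cy)=(0.3272,0.9449)
member 5 (2-4): L=4.0750, (cx,cy)=(1.0000,0.0000)
member 6 (3-4): L=6.5938, (cx,cy)=(0.2862,-0.9582)
solve A·x = −loads:
  F[0-1] = +4065.6033 N (tension)
  F[0-2] = +4472.4781 N (tension)
  F[1-2] = -4206.0429 N (compression)
  F[1-3] = -2283.2423 N (compression)
  F[2-3] = +4317.7693 N (tension)
  F[2-4] = +2037.6847 N (tension)
  F[3-4] = -7120.3171 N (compression)
  Rx@0 = -5599.3700 N
  Ry@0 = -3906.3083 N
  Ry@4 = +6822.5183 N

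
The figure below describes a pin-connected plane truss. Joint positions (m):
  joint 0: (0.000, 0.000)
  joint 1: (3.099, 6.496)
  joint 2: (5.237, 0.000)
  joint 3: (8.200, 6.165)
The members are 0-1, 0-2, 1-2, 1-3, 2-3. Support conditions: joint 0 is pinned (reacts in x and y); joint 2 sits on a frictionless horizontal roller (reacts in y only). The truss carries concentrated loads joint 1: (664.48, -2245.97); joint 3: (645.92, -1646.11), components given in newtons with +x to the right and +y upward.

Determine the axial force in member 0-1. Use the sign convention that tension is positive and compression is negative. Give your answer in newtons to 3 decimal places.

1771.667

N=4 nodes, M=5 members, R=3 reactions → 2N=8, M+R=8
member 0 (0-1): L=7.1973, (cx,cy)=(0.4306,0.9026)
member 1 (0-2): L=5.2370, (cx,cy)=(1.0000,0.0000)
member 2 (1-2): L=6.8388, (cx,cy)=(0.3126,-0.9499)
member 3 (1-3): L=5.1117, (cx,cy)=(0.9979,-0.0648)
member 4 (2-3): L=6.8401, (cx,cy)=(0.4332,0.9013)
solve A·x = −loads:
  F[0-1] = +1771.6666 N (tension)
  F[0-2] = +547.5642 N (tension)
  F[1-2] = -4143.0965 N (compression)
  F[1-3] = +1396.5362 N (tension)
  F[2-3] = -1726.0283 N (compression)
  Rx@0 = -1310.4000 N
  Ry@0 = -1599.0260 N
  Ry@2 = +5491.1060 N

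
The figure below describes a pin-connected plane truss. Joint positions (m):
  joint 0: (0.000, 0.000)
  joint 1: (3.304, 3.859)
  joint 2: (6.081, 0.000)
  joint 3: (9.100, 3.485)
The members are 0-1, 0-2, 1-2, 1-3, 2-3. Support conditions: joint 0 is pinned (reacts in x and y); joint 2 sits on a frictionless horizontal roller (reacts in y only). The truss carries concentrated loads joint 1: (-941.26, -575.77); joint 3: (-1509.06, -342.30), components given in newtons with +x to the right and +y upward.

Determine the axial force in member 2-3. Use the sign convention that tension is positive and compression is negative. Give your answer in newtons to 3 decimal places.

-550.915

N=4 nodes, M=5 members, R=3 reactions → 2N=8, M+R=8
member 0 (0-1): L=5.0802, (cx,cy)=(0.6504,0.7596)
member 1 (0-2): L=6.0810, (cx,cy)=(1.0000,0.0000)
member 2 (1-2): L=4.7543, (cx,cy)=(0.5841,-0.8117)
member 3 (1-3): L=5.8081, (cx,cy)=(0.9979,-0.0644)
member 4 (2-3): L=4.6108, (cx,cy)=(0.6548,0.7558)
solve A·x = −loads:
  F[0-1] = -2047.2881 N (compression)
  F[0-2] = -1118.8256 N (compression)
  F[1-2] = +1297.9045 N (tension)
  F[1-3] = -1150.7282 N (compression)
  F[2-3] = -550.9149 N (compression)
  Rx@0 = +2450.3200 N
  Ry@0 = +1555.1564 N
  Ry@2 = -637.0864 N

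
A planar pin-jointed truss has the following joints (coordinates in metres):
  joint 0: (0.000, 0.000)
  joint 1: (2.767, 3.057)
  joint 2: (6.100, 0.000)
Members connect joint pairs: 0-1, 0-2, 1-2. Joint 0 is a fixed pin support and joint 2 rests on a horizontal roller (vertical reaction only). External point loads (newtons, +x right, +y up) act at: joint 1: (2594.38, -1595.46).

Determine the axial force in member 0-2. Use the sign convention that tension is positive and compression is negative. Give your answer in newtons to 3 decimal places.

N=3 nodes, M=3 members, R=3 reactions → 2N=6, M+R=6
member 0 (0-1): L=4.1233, (cx,cy)=(0.6711,0.7414)
member 1 (0-2): L=6.1000, (cx,cy)=(1.0000,0.0000)
member 2 (1-2): L=4.5226, (cx,cy)=(0.7370,-0.6759)
solve A·x = −loads:
  F[0-1] = +577.8520 N (tension)
  F[0-2] = +2206.6033 N (tension)
  F[1-2] = -2994.1913 N (compression)
  Rx@0 = -2594.3800 N
  Ry@0 = -428.4183 N
  Ry@2 = +2023.8783 N

2206.603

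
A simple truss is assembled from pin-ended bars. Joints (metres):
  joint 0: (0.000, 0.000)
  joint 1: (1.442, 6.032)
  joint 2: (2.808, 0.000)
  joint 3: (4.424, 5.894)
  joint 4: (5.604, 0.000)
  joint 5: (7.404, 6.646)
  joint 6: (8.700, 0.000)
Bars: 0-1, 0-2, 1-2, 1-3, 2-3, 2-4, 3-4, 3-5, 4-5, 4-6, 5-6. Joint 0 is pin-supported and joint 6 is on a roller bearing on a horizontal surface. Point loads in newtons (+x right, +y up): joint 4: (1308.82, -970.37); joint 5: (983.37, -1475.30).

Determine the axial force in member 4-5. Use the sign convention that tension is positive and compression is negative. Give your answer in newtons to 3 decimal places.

N=7 nodes, M=11 members, R=3 reactions → 2N=14, M+R=14
member 0 (0-1): L=6.2020, (cx,cy)=(0.2325,0.9726)
member 1 (0-2): L=2.8080, (cx,cy)=(1.0000,0.0000)
member 2 (1-2): L=6.1847, (cx,cy)=(0.2209,-0.9753)
member 3 (1-3): L=2.9852, (cx,cy)=(0.9989,-0.0462)
member 4 (2-3): L=6.1115, (cx,cy)=(0.2644,0.9644)
member 5 (2-4): L=2.7960, (cx,cy)=(1.0000,0.0000)
member 6 (3-4): L=6.0110, (cx,cy)=(0.1963,-0.9805)
member 7 (3-5): L=3.0734, (cx,cy)=(0.9696,0.2447)
member 8 (4-5): L=6.8854, (cx,cy)=(0.2614,0.9652)
member 9 (4-6): L=3.0960, (cx,cy)=(1.0000,0.0000)
member 10 (5-6): L=6.7712, (cx,cy)=(0.1914,-0.9815)
solve A·x = −loads:
  F[0-1] = +191.3619 N (tension)
  F[0-2] = +2247.6970 N (tension)
  F[1-2] = -194.9849 N (compression)
  F[1-3] = +87.6523 N (tension)
  F[2-3] = +197.1879 N (tension)
  F[2-4] = +2152.4913 N (tension)
  F[3-4] = -146.4592 N (compression)
  F[3-5] = +173.7305 N (tension)
  F[4-5] = +1154.1139 N (tension)
  F[4-6] = +513.2105 N (tension)
  F[5-6] = -2681.3599 N (compression)
  Rx@0 = -2292.1900 N
  Ry@0 = -186.1176 N
  Ry@6 = +2631.7876 N

1154.114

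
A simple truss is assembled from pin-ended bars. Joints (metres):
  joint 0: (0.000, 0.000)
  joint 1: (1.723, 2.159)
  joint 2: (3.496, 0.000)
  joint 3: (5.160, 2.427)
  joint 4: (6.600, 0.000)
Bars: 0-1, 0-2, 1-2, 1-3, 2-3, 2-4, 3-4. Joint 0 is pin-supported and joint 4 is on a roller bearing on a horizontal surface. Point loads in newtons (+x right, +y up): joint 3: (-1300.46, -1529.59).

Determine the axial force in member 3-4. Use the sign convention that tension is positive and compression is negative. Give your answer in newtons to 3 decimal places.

-834.458

N=5 nodes, M=7 members, R=3 reactions → 2N=10, M+R=10
member 0 (0-1): L=2.7622, (cx,cy)=(0.6238,0.7816)
member 1 (0-2): L=3.4960, (cx,cy)=(1.0000,0.0000)
member 2 (1-2): L=2.7937, (cx,cy)=(0.6346,-0.7728)
member 3 (1-3): L=3.4474, (cx,cy)=(0.9970,0.0777)
member 4 (2-3): L=2.9427, (cx,cy)=(0.5655,0.8248)
member 5 (2-4): L=3.1040, (cx,cy)=(1.0000,0.0000)
member 6 (3-4): L=2.8220, (cx,cy)=(0.5103,-0.8600)
solve A·x = −loads:
  F[0-1] = -1038.8088 N (compression)
  F[0-2] = -652.4848 N (compression)
  F[1-2] = +925.9677 N (tension)
  F[1-3] = -1239.3821 N (compression)
  F[2-3] = -867.6349 N (compression)
  F[2-4] = +425.7978 N (tension)
  F[3-4] = -834.4582 N (compression)
  Rx@0 = +1300.4600 N
  Ry@0 = +811.9433 N
  Ry@4 = +717.6467 N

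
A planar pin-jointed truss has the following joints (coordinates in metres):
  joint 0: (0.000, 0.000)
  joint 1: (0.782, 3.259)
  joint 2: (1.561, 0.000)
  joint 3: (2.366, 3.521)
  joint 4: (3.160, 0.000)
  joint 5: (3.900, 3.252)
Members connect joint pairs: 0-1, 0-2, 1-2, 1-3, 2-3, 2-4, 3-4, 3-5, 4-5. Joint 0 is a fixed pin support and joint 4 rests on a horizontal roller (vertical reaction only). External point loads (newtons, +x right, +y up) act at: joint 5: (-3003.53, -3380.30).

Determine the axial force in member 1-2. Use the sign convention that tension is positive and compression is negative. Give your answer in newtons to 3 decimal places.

N=6 nodes, M=9 members, R=3 reactions → 2N=12, M+R=12
member 0 (0-1): L=3.3515, (cx,cy)=(0.2333,0.9724)
member 1 (0-2): L=1.5610, (cx,cy)=(1.0000,0.0000)
member 2 (1-2): L=3.3508, (cx,cy)=(0.2325,-0.9726)
member 3 (1-3): L=1.6055, (cx,cy)=(0.9866,0.1632)
member 4 (2-3): L=3.6119, (cx,cy)=(0.2229,0.9748)
member 5 (2-4): L=1.5990, (cx,cy)=(1.0000,0.0000)
member 6 (3-4): L=3.6094, (cx,cy)=(0.2200,-0.9755)
member 7 (3-5): L=1.5574, (cx,cy)=(0.9850,-0.1727)
member 8 (4-5): L=3.3351, (cx,cy)=(0.2219,0.9751)
solve A·x = −loads:
  F[0-1] = -2364.6542 N (compression)
  F[0-2] = -2451.7904 N (compression)
  F[1-2] = +2183.9831 N (tension)
  F[1-3] = -1073.8695 N (compression)
  F[2-3] = -2178.9523 N (compression)
  F[2-4] = -1458.4162 N (compression)
  F[3-4] = +2743.3610 N (tension)
  F[3-5] = -2181.3842 N (compression)
  F[4-5] = -3853.1183 N (compression)
  Rx@0 = +3003.5300 N
  Ry@0 = +2299.3853 N
  Ry@4 = +1080.9147 N

2183.983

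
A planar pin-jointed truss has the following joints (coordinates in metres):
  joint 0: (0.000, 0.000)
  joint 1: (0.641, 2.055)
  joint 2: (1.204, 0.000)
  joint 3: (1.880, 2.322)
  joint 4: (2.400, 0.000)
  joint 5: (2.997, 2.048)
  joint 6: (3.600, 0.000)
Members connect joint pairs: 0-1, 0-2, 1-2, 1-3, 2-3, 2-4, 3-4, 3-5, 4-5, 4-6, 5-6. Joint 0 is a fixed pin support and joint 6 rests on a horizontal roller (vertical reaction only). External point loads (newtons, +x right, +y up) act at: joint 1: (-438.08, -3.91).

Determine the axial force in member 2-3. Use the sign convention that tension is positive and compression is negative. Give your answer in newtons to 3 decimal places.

N=7 nodes, M=11 members, R=3 reactions → 2N=14, M+R=14
member 0 (0-1): L=2.1527, (cx,cy)=(0.2978,0.9546)
member 1 (0-2): L=1.2040, (cx,cy)=(1.0000,0.0000)
member 2 (1-2): L=2.1307, (cx,cy)=(0.2642,-0.9645)
member 3 (1-3): L=1.2674, (cx,cy)=(0.9776,0.2107)
member 4 (2-3): L=2.4184, (cx,cy)=(0.2795,0.9601)
member 5 (2-4): L=1.1960, (cx,cy)=(1.0000,0.0000)
member 6 (3-4): L=2.3795, (cx,cy)=(0.2185,-0.9758)
member 7 (3-5): L=1.1501, (cx,cy)=(0.9712,-0.2382)
member 8 (4-5): L=2.1332, (cx,cy)=(0.2799,0.9600)
member 9 (4-6): L=1.2000, (cx,cy)=(1.0000,0.0000)
member 10 (5-6): L=2.1349, (cx,cy)=(0.2824,-0.9593)
solve A·x = −loads:
  F[0-1] = -265.3202 N (compression)
  F[0-2] = -359.0750 N (compression)
  F[1-2] = +319.9077 N (tension)
  F[1-3] = +280.8485 N (tension)
  F[2-3] = -321.3474 N (compression)
  F[2-4] = -184.7218 N (compression)
  F[3-4] = +221.2719 N (tension)
  F[3-5] = +140.4096 N (tension)
  F[4-5] = -224.9107 N (compression)
  F[4-6] = -73.4242 N (compression)
  F[5-6] = +259.9591 N (tension)
  Rx@0 = +438.0800 N
  Ry@0 = +253.2845 N
  Ry@6 = -249.3745 N

-321.347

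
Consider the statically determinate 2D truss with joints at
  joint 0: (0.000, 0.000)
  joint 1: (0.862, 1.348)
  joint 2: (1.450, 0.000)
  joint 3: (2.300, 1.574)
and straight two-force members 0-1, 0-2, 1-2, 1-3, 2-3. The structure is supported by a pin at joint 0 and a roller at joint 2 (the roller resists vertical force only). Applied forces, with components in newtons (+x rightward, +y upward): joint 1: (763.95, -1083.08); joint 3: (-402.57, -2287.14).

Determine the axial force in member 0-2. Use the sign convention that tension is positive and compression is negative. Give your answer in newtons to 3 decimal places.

-389.828

N=4 nodes, M=5 members, R=3 reactions → 2N=8, M+R=8
member 0 (0-1): L=1.6000, (cx,cy)=(0.5387,0.8425)
member 1 (0-2): L=1.4500, (cx,cy)=(1.0000,0.0000)
member 2 (1-2): L=1.4707, (cx,cy)=(0.3998,-0.9166)
member 3 (1-3): L=1.4557, (cx,cy)=(0.9879,0.1553)
member 4 (2-3): L=1.7888, (cx,cy)=(0.4752,0.8799)
solve A·x = −loads:
  F[0-1] = +1394.3940 N (tension)
  F[0-2] = -389.8281 N (compression)
  F[1-2] = -2307.2852 N (compression)
  F[1-3] = +920.9235 N (tension)
  F[2-3] = -2761.8260 N (compression)
  Rx@0 = -361.3800 N
  Ry@0 = -1174.7430 N
  Ry@2 = +4544.9630 N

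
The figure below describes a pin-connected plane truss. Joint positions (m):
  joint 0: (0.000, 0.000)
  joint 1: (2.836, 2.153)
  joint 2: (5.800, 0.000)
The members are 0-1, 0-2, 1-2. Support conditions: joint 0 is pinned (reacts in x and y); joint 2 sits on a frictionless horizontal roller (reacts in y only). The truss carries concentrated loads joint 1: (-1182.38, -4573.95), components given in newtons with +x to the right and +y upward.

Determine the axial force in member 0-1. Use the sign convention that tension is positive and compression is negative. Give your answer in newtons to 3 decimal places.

-4591.572

N=3 nodes, M=3 members, R=3 reactions → 2N=6, M+R=6
member 0 (0-1): L=3.5607, (cx,cy)=(0.7965,0.6047)
member 1 (0-2): L=5.8000, (cx,cy)=(1.0000,0.0000)
member 2 (1-2): L=3.6634, (cx,cy)=(0.8091,-0.5877)
solve A·x = −loads:
  F[0-1] = -4591.5717 N (compression)
  F[0-2] = +2474.7214 N (tension)
  F[1-2] = -3058.6922 N (compression)
  Rx@0 = +1182.3800 N
  Ry@0 = +2776.3538 N
  Ry@2 = +1797.5962 N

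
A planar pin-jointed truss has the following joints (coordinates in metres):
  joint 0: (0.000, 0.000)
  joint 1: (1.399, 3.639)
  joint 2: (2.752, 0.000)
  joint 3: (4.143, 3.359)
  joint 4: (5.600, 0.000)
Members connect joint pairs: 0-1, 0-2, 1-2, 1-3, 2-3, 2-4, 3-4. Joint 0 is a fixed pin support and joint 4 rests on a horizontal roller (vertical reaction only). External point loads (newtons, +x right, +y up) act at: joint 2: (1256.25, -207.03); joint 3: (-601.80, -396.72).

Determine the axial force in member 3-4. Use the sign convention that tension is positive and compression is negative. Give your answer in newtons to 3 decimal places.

N=5 nodes, M=7 members, R=3 reactions → 2N=10, M+R=10
member 0 (0-1): L=3.8987, (cx,cy)=(0.3588,0.9334)
member 1 (0-2): L=2.7520, (cx,cy)=(1.0000,0.0000)
member 2 (1-2): L=3.8824, (cx,cy)=(0.3485,-0.9373)
member 3 (1-3): L=2.7582, (cx,cy)=(0.9948,-0.1015)
member 4 (2-3): L=3.6356, (cx,cy)=(0.3826,0.9239)
member 5 (2-4): L=2.8480, (cx,cy)=(1.0000,0.0000)
member 6 (3-4): L=3.6614, (cx,cy)=(0.3979,-0.9174)
solve A·x = −loads:
  F[0-1] = -610.1147 N (compression)
  F[0-2] = +873.3845 N (tension)
  F[1-2] = +656.3028 N (tension)
  F[1-3] = -449.9785 N (compression)
  F[2-3] = -441.7398 N (compression)
  F[2-4] = +14.8649 N (tension)
  F[3-4] = -37.3549 N (compression)
  Rx@0 = -654.4500 N
  Ry@0 = +569.4801 N
  Ry@4 = +34.2699 N

-37.355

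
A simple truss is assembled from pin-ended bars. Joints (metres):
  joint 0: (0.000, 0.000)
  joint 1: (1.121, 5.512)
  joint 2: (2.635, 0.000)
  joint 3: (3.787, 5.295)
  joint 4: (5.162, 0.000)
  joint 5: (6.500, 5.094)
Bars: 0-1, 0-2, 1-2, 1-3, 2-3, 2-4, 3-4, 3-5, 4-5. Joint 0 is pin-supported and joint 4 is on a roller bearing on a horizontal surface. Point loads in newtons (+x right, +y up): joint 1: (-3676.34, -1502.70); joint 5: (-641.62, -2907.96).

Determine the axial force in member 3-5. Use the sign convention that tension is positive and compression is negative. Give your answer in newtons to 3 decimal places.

N=6 nodes, M=9 members, R=3 reactions → 2N=12, M+R=12
member 0 (0-1): L=5.6248, (cx,cy)=(0.1993,0.9799)
member 1 (0-2): L=2.6350, (cx,cy)=(1.0000,0.0000)
member 2 (1-2): L=5.7161, (cx,cy)=(0.2649,-0.9643)
member 3 (1-3): L=2.6748, (cx,cy)=(0.9967,-0.0811)
member 4 (2-3): L=5.4189, (cx,cy)=(0.2126,0.9771)
member 5 (2-4): L=2.5270, (cx,cy)=(1.0000,0.0000)
member 6 (3-4): L=5.4706, (cx,cy)=(0.2513,-0.9679)
member 7 (3-5): L=2.7204, (cx,cy)=(0.9973,-0.0739)
member 8 (4-5): L=5.2668, (cx,cy)=(0.2540,0.9672)
solve A·x = −loads:
  F[0-1] = -5083.3689 N (compression)
  F[0-2] = -3304.8716 N (compression)
  F[1-2] = +3460.0872 N (tension)
  F[1-3] = +1752.5770 N (tension)
  F[2-3] = -3414.5654 N (compression)
  F[2-4] = -1662.5158 N (compression)
  F[3-4] = +3584.8964 N (tension)
  F[3-5] = +120.1865 N (tension)
  F[4-5] = -2997.4178 N (compression)
  Rx@0 = +4317.9600 N
  Ry@0 = +4981.3945 N
  Ry@4 = -570.7345 N

120.187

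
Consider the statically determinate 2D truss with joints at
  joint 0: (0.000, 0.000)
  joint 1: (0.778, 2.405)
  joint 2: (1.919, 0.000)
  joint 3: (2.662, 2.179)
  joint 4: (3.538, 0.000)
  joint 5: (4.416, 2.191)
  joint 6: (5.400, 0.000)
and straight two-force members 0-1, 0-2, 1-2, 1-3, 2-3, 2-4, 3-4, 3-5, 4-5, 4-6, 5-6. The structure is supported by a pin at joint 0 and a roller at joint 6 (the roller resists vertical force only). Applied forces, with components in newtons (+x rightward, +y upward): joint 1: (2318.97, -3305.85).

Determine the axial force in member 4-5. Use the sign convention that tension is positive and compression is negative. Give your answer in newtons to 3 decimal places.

1635.225

N=7 nodes, M=11 members, R=3 reactions → 2N=14, M+R=14
member 0 (0-1): L=2.5277, (cx,cy)=(0.3078,0.9515)
member 1 (0-2): L=1.9190, (cx,cy)=(1.0000,0.0000)
member 2 (1-2): L=2.6619, (cx,cy)=(0.4286,-0.9035)
member 3 (1-3): L=1.8975, (cx,cy)=(0.9929,-0.1191)
member 4 (2-3): L=2.3022, (cx,cy)=(0.3227,0.9465)
member 5 (2-4): L=1.6190, (cx,cy)=(1.0000,0.0000)
member 6 (3-4): L=2.3485, (cx,cy)=(0.3730,-0.9278)
member 7 (3-5): L=1.7540, (cx,cy)=(1.0000,0.0068)
member 8 (4-5): L=2.3604, (cx,cy)=(0.3720,0.9282)
member 9 (4-6): L=1.8620, (cx,cy)=(1.0000,0.0000)
member 10 (5-6): L=2.4018, (cx,cy)=(0.4097,-0.9122)
solve A·x = −loads:
  F[0-1] = -1888.4368 N (compression)
  F[0-2] = +2900.2095 N (tension)
  F[1-2] = -1362.7989 N (compression)
  F[1-3] = -2332.6701 N (compression)
  F[2-3] = +1300.8690 N (tension)
  F[2-4] = +1896.2287 N (tension)
  F[3-4] = -1635.9541 N (compression)
  F[3-5] = -1286.0394 N (compression)
  F[4-5] = +1635.2253 N (tension)
  F[4-6] = +677.7464 N (tension)
  F[5-6] = -1654.2933 N (compression)
  Rx@0 = -2318.9700 N
  Ry@0 = +1796.7622 N
  Ry@6 = +1509.0878 N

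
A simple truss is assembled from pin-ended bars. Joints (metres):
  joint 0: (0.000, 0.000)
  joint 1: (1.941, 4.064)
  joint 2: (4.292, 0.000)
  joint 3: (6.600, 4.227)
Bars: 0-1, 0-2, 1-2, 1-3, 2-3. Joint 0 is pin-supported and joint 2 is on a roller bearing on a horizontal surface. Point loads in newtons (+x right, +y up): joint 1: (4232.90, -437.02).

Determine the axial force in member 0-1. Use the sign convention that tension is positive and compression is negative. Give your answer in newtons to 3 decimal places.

4176.429

N=4 nodes, M=5 members, R=3 reactions → 2N=8, M+R=8
member 0 (0-1): L=4.5037, (cx,cy)=(0.4310,0.9024)
member 1 (0-2): L=4.2920, (cx,cy)=(1.0000,0.0000)
member 2 (1-2): L=4.6950, (cx,cy)=(0.5007,-0.8656)
member 3 (1-3): L=4.6619, (cx,cy)=(0.9994,0.0350)
member 4 (2-3): L=4.8161, (cx,cy)=(0.4792,0.8777)
solve A·x = −loads:
  F[0-1] = +4176.4287 N (tension)
  F[0-2] = +2432.9587 N (tension)
  F[1-2] = -4858.7034 N (compression)
  F[1-3] = -0.0000 N (compression)
  F[2-3] = +0.0000 N (tension)
  Rx@0 = -4232.9000 N
  Ry@0 = -3768.6560 N
  Ry@2 = +4205.6760 N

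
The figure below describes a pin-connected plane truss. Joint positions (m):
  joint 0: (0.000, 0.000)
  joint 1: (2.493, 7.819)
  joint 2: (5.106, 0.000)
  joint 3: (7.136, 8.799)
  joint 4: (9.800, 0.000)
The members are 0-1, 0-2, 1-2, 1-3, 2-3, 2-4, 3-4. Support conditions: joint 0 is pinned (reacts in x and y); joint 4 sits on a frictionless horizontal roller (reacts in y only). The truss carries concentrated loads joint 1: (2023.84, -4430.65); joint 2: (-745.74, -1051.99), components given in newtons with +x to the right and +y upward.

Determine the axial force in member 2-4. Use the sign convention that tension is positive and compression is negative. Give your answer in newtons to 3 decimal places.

N=5 nodes, M=7 members, R=3 reactions → 2N=10, M+R=10
member 0 (0-1): L=8.2068, (cx,cy)=(0.3038,0.9527)
member 1 (0-2): L=5.1060, (cx,cy)=(1.0000,0.0000)
member 2 (1-2): L=8.2441, (cx,cy)=(0.3170,-0.9484)
member 3 (1-3): L=4.7453, (cx,cy)=(0.9784,0.2065)
member 4 (2-3): L=9.0301, (cx,cy)=(0.2248,0.9744)
member 5 (2-4): L=4.6940, (cx,cy)=(1.0000,0.0000)
member 6 (3-4): L=9.1934, (cx,cy)=(0.2898,-0.9571)
solve A·x = −loads:
  F[0-1] = -2301.4489 N (compression)
  F[0-2] = +1977.2156 N (tension)
  F[1-2] = -2770.1962 N (compression)
  F[1-3] = -1885.5754 N (compression)
  F[2-3] = +3776.0057 N (tension)
  F[2-4] = +996.0697 N (tension)
  F[3-4] = -3437.4268 N (compression)
  Rx@0 = -1278.1000 N
  Ry@0 = +2192.6934 N
  Ry@4 = +3289.9466 N

996.070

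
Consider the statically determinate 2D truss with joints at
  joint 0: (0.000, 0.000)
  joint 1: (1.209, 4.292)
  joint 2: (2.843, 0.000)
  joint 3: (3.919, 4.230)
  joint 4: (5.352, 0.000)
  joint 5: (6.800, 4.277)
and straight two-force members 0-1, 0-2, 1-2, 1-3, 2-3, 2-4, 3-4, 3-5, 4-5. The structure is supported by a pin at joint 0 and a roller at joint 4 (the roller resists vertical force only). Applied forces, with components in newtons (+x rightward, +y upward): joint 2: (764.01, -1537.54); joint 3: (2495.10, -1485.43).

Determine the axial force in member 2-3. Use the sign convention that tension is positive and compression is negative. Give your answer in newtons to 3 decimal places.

2480.654

N=6 nodes, M=9 members, R=3 reactions → 2N=12, M+R=12
member 0 (0-1): L=4.4590, (cx,cy)=(0.2711,0.9625)
member 1 (0-2): L=2.8430, (cx,cy)=(1.0000,0.0000)
member 2 (1-2): L=4.5925, (cx,cy)=(0.3558,-0.9346)
member 3 (1-3): L=2.7107, (cx,cy)=(0.9997,-0.0229)
member 4 (2-3): L=4.3647, (cx,cy)=(0.2465,0.9691)
member 5 (2-4): L=2.5090, (cx,cy)=(1.0000,0.0000)
member 6 (3-4): L=4.4661, (cx,cy)=(0.3209,-0.9471)
member 7 (3-5): L=2.8814, (cx,cy)=(0.9999,0.0163)
member 8 (4-5): L=4.5155, (cx,cy)=(0.3207,0.9472)
solve A·x = −loads:
  F[0-1] = +886.7214 N (tension)
  F[0-2] = +3018.6886 N (tension)
  F[1-2] = -927.2285 N (compression)
  F[1-3] = +570.4750 N (tension)
  F[2-3] = +2480.6545 N (tension)
  F[2-4] = +1313.2364 N (tension)
  F[3-4] = -4092.8787 N (compression)
  F[3-5] = +0.0000 N (tension)
  F[4-5] = -0.0000 N (compression)
  Rx@0 = -3259.1100 N
  Ry@0 = -853.5060 N
  Ry@4 = +3876.4760 N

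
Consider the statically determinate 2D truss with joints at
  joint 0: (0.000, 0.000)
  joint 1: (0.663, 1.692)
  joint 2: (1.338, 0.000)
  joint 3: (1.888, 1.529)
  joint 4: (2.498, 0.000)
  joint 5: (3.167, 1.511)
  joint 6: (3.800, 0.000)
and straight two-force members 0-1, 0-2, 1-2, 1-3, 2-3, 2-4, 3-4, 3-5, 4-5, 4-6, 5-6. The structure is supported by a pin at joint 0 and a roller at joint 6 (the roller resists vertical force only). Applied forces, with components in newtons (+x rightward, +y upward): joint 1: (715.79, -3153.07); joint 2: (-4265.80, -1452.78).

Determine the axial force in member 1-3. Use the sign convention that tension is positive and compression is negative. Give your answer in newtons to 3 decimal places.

-2139.851

N=7 nodes, M=11 members, R=3 reactions → 2N=14, M+R=14
member 0 (0-1): L=1.8173, (cx,cy)=(0.3648,0.9311)
member 1 (0-2): L=1.3380, (cx,cy)=(1.0000,0.0000)
member 2 (1-2): L=1.8217, (cx,cy)=(0.3705,-0.9288)
member 3 (1-3): L=1.2358, (cx,cy)=(0.9913,-0.1319)
member 4 (2-3): L=1.6249, (cx,cy)=(0.3385,0.9410)
member 5 (2-4): L=1.1600, (cx,cy)=(1.0000,0.0000)
member 6 (3-4): L=1.6462, (cx,cy)=(0.3706,-0.9288)
member 7 (3-5): L=1.2791, (cx,cy)=(0.9999,-0.0141)
member 8 (4-5): L=1.6525, (cx,cy)=(0.4048,0.9144)
member 9 (4-6): L=1.3020, (cx,cy)=(1.0000,0.0000)
member 10 (5-6): L=1.6382, (cx,cy)=(0.3864,-0.9223)
solve A·x = −loads:
  F[0-1] = -3464.2597 N (compression)
  F[0-2] = -2286.1267 N (compression)
  F[1-2] = +381.8292 N (tension)
  F[1-3] = -2139.8512 N (compression)
  F[2-3] = +1167.0152 N (tension)
  F[2-4] = +1726.1448 N (tension)
  F[3-4] = -1468.2616 N (compression)
  F[3-5] = -1182.1936 N (compression)
  F[4-5] = +1491.4273 N (tension)
  F[4-6] = +578.2772 N (tension)
  F[5-6] = -1496.6086 N (compression)
  Rx@0 = +3550.0100 N
  Ry@0 = +3225.4759 N
  Ry@6 = +1380.3741 N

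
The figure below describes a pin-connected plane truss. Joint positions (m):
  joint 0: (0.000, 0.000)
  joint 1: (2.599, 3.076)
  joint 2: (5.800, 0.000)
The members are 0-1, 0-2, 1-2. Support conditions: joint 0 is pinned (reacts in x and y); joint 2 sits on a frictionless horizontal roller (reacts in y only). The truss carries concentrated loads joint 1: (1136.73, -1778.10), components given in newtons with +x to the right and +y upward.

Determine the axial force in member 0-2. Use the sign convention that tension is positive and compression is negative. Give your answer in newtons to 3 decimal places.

1456.509

N=3 nodes, M=3 members, R=3 reactions → 2N=6, M+R=6
member 0 (0-1): L=4.0270, (cx,cy)=(0.6454,0.7638)
member 1 (0-2): L=5.8000, (cx,cy)=(1.0000,0.0000)
member 2 (1-2): L=4.4394, (cx,cy)=(0.7210,-0.6929)
solve A·x = −loads:
  F[0-1] = -495.4763 N (compression)
  F[0-2] = +1456.5087 N (tension)
  F[1-2] = -2019.9966 N (compression)
  Rx@0 = -1136.7300 N
  Ry@0 = +378.4684 N
  Ry@2 = +1399.6316 N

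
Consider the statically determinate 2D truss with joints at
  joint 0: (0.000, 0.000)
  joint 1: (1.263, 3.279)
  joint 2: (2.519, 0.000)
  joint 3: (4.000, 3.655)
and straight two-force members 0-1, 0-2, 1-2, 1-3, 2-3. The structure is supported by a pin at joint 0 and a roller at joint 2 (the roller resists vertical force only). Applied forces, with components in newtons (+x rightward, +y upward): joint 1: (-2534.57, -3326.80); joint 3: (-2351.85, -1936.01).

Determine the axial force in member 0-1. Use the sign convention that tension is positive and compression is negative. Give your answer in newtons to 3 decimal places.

N=4 nodes, M=5 members, R=3 reactions → 2N=8, M+R=8
member 0 (0-1): L=3.5138, (cx,cy)=(0.3594,0.9332)
member 1 (0-2): L=2.5190, (cx,cy)=(1.0000,0.0000)
member 2 (1-2): L=3.5113, (cx,cy)=(0.3577,-0.9338)
member 3 (1-3): L=2.7627, (cx,cy)=(0.9907,0.1361)
member 4 (2-3): L=3.9437, (cx,cy)=(0.3755,0.9268)
solve A·x = −loads:
  F[0-1] = -7750.2252 N (compression)
  F[0-2] = -2100.7044 N (compression)
  F[1-2] = +3938.0119 N (tension)
  F[1-3] = -1675.3616 N (compression)
  F[2-3] = -1842.8838 N (compression)
  Rx@0 = +4886.4200 N
  Ry@0 = +7232.2734 N
  Ry@2 = -1969.4634 N

-7750.225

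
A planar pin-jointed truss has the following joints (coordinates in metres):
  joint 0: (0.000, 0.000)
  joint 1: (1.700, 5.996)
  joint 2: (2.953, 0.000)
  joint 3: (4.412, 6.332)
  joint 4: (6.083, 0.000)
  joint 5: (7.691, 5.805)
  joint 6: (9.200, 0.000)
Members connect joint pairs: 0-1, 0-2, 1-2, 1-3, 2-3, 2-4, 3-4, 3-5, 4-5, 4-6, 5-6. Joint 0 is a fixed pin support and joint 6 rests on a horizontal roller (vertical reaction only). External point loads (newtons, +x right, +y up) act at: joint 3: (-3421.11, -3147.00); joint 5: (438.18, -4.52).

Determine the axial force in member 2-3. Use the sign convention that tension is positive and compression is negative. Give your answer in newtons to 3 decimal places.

-3587.221

N=7 nodes, M=11 members, R=3 reactions → 2N=14, M+R=14
member 0 (0-1): L=6.2323, (cx,cy)=(0.2728,0.9621)
member 1 (0-2): L=2.9530, (cx,cy)=(1.0000,0.0000)
member 2 (1-2): L=6.1255, (cx,cy)=(0.2046,-0.9789)
member 3 (1-3): L=2.7327, (cx,cy)=(0.9924,0.1230)
member 4 (2-3): L=6.4979, (cx,cy)=(0.2245,0.9745)
member 5 (2-4): L=3.1300, (cx,cy)=(1.0000,0.0000)
member 6 (3-4): L=6.5488, (cx,cy)=(0.2552,-0.9669)
member 7 (3-5): L=3.3211, (cx,cy)=(0.9873,-0.1587)
member 8 (4-5): L=6.0236, (cx,cy)=(0.2670,0.9637)
member 9 (4-6): L=3.1170, (cx,cy)=(1.0000,0.0000)
member 10 (5-6): L=5.9979, (cx,cy)=(0.2516,-0.9678)
solve A·x = −loads:
  F[0-1] = -3863.1793 N (compression)
  F[0-2] = -1929.1671 N (compression)
  F[1-2] = +3571.1365 N (tension)
  F[1-3] = -1797.8948 N (compression)
  F[2-3] = -3587.2206 N (compression)
  F[2-4] = -393.2255 N (compression)
  F[3-4] = +470.9642 N (tension)
  F[3-5] = +720.3606 N (tension)
  F[4-5] = -472.5222 N (compression)
  F[4-6] = -146.9134 N (compression)
  F[5-6] = +583.9466 N (tension)
  Rx@0 = +2982.9300 N
  Ry@0 = +3716.6837 N
  Ry@6 = -565.1637 N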